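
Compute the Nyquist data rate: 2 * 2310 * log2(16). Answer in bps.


Rate = 2 * B * log2(M) = 2 * 2310 * 4.0 = 18480.0

18480.0 bps


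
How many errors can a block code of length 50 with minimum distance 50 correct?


Correction capability = floor((d-1)/2) = floor((50-1)/2) = 24

24 errors


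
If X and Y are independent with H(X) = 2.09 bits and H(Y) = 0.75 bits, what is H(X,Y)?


For independent variables, H(X,Y) = H(X) + H(Y) = 2.09 + 0.75 = 2.84

2.84 bits


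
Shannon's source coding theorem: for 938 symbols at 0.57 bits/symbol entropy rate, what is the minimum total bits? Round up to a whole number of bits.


Minimum bits >= n * H = 938 * 0.57 = 534.66, rounded up to a whole number of bits = 535

535 bits


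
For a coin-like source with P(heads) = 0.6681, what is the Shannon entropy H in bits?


H = -p*log2(p) - (1-p)*log2(1-p). -0.6681*log2(0.6681) = 0.388743; -0.3319*log2(0.3319) = 0.528112. H = 0.388743 + 0.528112 = 0.9169

0.9169 bits


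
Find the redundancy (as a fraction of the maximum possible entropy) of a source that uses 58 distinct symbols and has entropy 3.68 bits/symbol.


H_max = log2(K) = log2(58) = 5.858 bits/symbol. Redundancy = 1 - H/H_max = 1 - 3.68/5.858 = 1 - 0.6282 = 0.3718

0.3718


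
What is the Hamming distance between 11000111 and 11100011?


Count differing positions: . . ^ . . ^ . . = 2 differences

2


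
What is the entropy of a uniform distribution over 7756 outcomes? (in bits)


H = log2(n) = log2(7756) = 12.9211

12.9211 bits


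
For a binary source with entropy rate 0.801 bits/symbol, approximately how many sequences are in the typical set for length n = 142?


log2|A_typical| = nH = 142 * 0.801 = 113.742, so |A_typical| ~ 2^113.742 = 1.737e+34

1.737e+34


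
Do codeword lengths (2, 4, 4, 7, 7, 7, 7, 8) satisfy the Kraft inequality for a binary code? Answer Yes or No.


Kraft sum = sum(2^(-l_i)) = 0.4102, need <= 1. Result: satisfied (a binary prefix-free code with these lengths exists)

Yes


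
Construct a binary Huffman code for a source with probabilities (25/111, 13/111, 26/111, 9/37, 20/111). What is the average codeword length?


Huffman construction (repeatedly merge the two least-probable nodes; each merge adds 1 bit to every symbol beneath it): 13/111 + 20/111 = 11/37; 25/111 + 26/111 = 17/37; 9/37 + 11/37 = 20/37; 17/37 + 20/37 = 1. Resulting codeword lengths (in the order the probabilities were given): (2, 3, 2, 2, 3). L_avg = sum(p_i * l_i) = 25/111*2 + 13/111*3 + 26/111*2 + 9/37*2 + 20/111*3 = 85/37 = 2.2973

2.2973 bits


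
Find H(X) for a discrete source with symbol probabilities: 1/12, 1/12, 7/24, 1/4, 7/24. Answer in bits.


H = -sum(p_i * log2(p_i)). Terms: -(1/12)*log2(1/12) = 0.298747; -(1/12)*log2(1/12) = 0.298747; -(7/24)*log2(7/24) = 0.518469; -(1/4)*log2(1/4) = 0.500000; -(7/24)*log2(7/24) = 0.518469. H = 0.298747 + 0.298747 + 0.518469 + 0.500000 + 0.518469 = 2.1344

2.1344 bits


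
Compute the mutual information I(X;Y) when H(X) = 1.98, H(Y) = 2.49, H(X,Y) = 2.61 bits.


I(X;Y) = H(X) + H(Y) - H(X,Y) = 1.98 + 2.49 - 2.61 = 1.86

1.86 bits


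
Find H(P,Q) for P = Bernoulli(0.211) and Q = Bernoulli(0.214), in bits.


H(P,Q) = -p*log2(q) - (1-p)*log2(1-q). -0.211*log2(0.214) = 0.469331; -0.789*log2(0.786) = 0.274098. H(P,Q) = 0.469331 + 0.274098 = 0.7434

0.7434 bits


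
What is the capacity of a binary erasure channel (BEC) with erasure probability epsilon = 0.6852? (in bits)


C = 1 - epsilon = 1 - 0.6852 = 0.3148

0.3148 bits


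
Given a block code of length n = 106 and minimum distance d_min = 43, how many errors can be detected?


Detection capability = d_min - 1 = 43 - 1 = 42

42 errors


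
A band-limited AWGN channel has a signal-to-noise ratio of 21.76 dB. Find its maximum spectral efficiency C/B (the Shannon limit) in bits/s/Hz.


SNR_linear = 10^(21.76/10) = 149.9685; C/B = log2(1 + SNR_linear) = log2(1 + 149.9685) = 7.2381

7.2381 bits/s/Hz


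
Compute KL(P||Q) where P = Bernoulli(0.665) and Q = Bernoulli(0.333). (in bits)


KL = p*log2(p/q) + (1-p)*log2((1-p)/(1-q)) = 0.665*log2(0.665/0.333) + 0.335*log2(0.335/0.667) = 0.3307

0.3307 bits


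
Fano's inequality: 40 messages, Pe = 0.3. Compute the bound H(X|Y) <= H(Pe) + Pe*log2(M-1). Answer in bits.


H(Pe) = -Pe*log2(Pe) - (1-Pe)*log2(1-Pe) = -0.3*log2(0.3) - 0.7*log2(0.7) = 0.521090 + 0.360201 = 0.8813. Pe*log2(M-1) = 0.3*log2(39) = 1.585621. Bound = H(Pe) + Pe*log2(M-1) = 0.521090 + 0.360201 + 1.585621 = 2.4669

2.4669 bits


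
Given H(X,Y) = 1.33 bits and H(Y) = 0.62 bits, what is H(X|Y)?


H(X|Y) = H(X,Y) - H(Y) = 1.33 - 0.62 = 0.71

0.71 bits


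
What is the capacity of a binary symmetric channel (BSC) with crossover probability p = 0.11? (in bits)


H(p) = -p*log2(p) - (1-p)*log2(1-p) = -0.11*log2(0.11) - 0.89*log2(0.89) = 0.350287 + 0.149629 = 0.4999. C = 1 - H(p) = 1 - 0.4999 = 0.5001

0.5001 bits


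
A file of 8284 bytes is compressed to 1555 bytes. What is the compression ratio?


Ratio = original / compressed = 8284 / 1555 = 5.3273

5.3273


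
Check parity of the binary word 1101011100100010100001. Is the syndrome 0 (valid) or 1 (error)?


Syndrome = XOR of all bits = 1 XOR 1 XOR 0 XOR 1 XOR 0 XOR 1 XOR 1 XOR 1 XOR 0 XOR 0 XOR 1 XOR 0 XOR 0 XOR 0 XOR 1 XOR 0 XOR 1 XOR 0 XOR 0 XOR 0 XOR 0 XOR 1 = 0

0


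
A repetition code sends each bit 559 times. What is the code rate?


Rate = k/n = 1/559

1/559


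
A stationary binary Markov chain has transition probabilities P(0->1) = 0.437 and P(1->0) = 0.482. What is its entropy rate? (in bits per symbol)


Stationary distribution: pi_0 = p10/(p01+p10) = 0.5245, pi_1 = 0.4755. Entropy rate H' = pi_0*H(p01) + pi_1*H(p10) = 0.5245*0.9885 + 0.4755*0.9991 = 0.9935

0.9935 bits/symbol


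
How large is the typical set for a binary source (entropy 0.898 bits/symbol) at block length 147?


log2|A_typical| = nH = 147 * 0.898 = 132.006, so |A_typical| ~ 2^132.006 = 5.467e+39

5.467e+39


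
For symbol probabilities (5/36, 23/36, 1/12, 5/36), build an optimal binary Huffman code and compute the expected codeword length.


Huffman construction (repeatedly merge the two least-probable nodes; each merge adds 1 bit to every symbol beneath it): 1/12 + 5/36 = 2/9; 5/36 + 2/9 = 13/36; 13/36 + 23/36 = 1. Resulting codeword lengths (in the order the probabilities were given): (3, 1, 3, 2). L_avg = sum(p_i * l_i) = 5/36*3 + 23/36*1 + 1/12*3 + 5/36*2 = 19/12 = 1.5833

1.5833 bits


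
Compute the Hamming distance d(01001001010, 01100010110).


Count differing positions: . . ^ . ^ . ^ ^ ^ . . = 5 differences

5


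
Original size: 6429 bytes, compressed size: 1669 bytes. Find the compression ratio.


Ratio = original / compressed = 6429 / 1669 = 3.852

3.852


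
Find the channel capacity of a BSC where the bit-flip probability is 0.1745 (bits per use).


H(p) = -p*log2(p) - (1-p)*log2(1-p) = -0.1745*log2(0.1745) - 0.8255*log2(0.8255) = 0.439513 + 0.228383 = 0.6679. C = 1 - H(p) = 1 - 0.6679 = 0.3321

0.3321 bits


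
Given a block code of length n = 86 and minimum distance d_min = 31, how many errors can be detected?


Detection capability = d_min - 1 = 31 - 1 = 30

30 errors


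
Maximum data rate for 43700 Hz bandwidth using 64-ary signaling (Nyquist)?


Rate = 2 * B * log2(M) = 2 * 43700 * 6.0 = 524400.0

524400.0 bps


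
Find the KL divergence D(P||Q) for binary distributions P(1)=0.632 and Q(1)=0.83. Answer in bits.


KL = p*log2(p/q) + (1-p)*log2((1-p)/(1-q)) = 0.632*log2(0.632/0.83) + 0.368*log2(0.368/0.17) = 0.1615

0.1615 bits


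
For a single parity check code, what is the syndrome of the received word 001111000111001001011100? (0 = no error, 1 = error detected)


Syndrome = XOR of all bits = 0 XOR 0 XOR 1 XOR 1 XOR 1 XOR 1 XOR 0 XOR 0 XOR 0 XOR 1 XOR 1 XOR 1 XOR 0 XOR 0 XOR 1 XOR 0 XOR 0 XOR 1 XOR 0 XOR 1 XOR 1 XOR 1 XOR 0 XOR 0 = 0

0


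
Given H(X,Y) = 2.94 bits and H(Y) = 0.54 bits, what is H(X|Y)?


H(X|Y) = H(X,Y) - H(Y) = 2.94 - 0.54 = 2.4

2.4 bits


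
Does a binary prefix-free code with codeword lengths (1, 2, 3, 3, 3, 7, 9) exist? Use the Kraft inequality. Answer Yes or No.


Kraft sum = sum(2^(-l_i)) = 1.1348, need <= 1. Result: violated (a binary prefix-free code with these lengths cannot exist)

No


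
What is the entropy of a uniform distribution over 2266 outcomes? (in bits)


H = log2(n) = log2(2266) = 11.1459

11.1459 bits


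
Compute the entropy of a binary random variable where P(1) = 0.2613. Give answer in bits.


H = -p*log2(p) - (1-p)*log2(1-p). -0.2613*log2(0.2613) = 0.505935; -0.7387*log2(0.7387) = 0.322767. H = 0.505935 + 0.322767 = 0.8287

0.8287 bits


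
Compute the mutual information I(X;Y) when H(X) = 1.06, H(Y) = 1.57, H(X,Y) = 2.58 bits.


I(X;Y) = H(X) + H(Y) - H(X,Y) = 1.06 + 1.57 - 2.58 = 0.05

0.05 bits


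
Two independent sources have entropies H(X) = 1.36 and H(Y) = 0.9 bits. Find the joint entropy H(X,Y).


For independent variables, H(X,Y) = H(X) + H(Y) = 1.36 + 0.9 = 2.26

2.26 bits


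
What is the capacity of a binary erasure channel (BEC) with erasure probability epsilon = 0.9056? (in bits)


C = 1 - epsilon = 1 - 0.9056 = 0.0944

0.0944 bits


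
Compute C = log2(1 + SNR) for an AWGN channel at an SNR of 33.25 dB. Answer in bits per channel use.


SNR_linear = 10^(33.25/10) = 2113.489; C = log2(1 + SNR_linear) = log2(1 + 2113.489) = 11.0461

11.0461 bits/channel use


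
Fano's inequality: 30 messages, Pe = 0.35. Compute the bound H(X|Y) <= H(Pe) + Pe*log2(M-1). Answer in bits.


H(Pe) = -Pe*log2(Pe) - (1-Pe)*log2(1-Pe) = -0.35*log2(0.35) - 0.65*log2(0.65) = 0.530101 + 0.403967 = 0.9341. Pe*log2(M-1) = 0.35*log2(29) = 1.700293. Bound = H(Pe) + Pe*log2(M-1) = 0.530101 + 0.403967 + 1.700293 = 2.6344

2.6344 bits


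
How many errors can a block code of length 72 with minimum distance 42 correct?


Correction capability = floor((d-1)/2) = floor((42-1)/2) = 20

20 errors


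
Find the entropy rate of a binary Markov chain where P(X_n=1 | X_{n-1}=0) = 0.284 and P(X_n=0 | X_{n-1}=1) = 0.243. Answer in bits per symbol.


Stationary distribution: pi_0 = p10/(p01+p10) = 0.4611, pi_1 = 0.5389. Entropy rate H' = pi_0*H(p01) + pi_1*H(p10) = 0.4611*0.8608 + 0.5389*0.8 = 0.8281

0.8281 bits/symbol


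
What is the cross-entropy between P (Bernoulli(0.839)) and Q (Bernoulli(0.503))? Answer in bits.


H(P,Q) = -p*log2(q) - (1-p)*log2(1-q). -0.839*log2(0.503) = 0.831759; -0.161*log2(0.497) = 0.162398. H(P,Q) = 0.831759 + 0.162398 = 0.9942

0.9942 bits


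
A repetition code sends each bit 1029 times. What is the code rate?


Rate = k/n = 1/1029

1/1029


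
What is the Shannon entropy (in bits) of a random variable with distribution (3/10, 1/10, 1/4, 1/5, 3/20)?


H = -sum(p_i * log2(p_i)). Terms: -(3/10)*log2(3/10) = 0.521090; -(1/10)*log2(1/10) = 0.332193; -(1/4)*log2(1/4) = 0.500000; -(1/5)*log2(1/5) = 0.464386; -(3/20)*log2(3/20) = 0.410545. H = 0.521090 + 0.332193 + 0.500000 + 0.464386 + 0.410545 = 2.2282

2.2282 bits


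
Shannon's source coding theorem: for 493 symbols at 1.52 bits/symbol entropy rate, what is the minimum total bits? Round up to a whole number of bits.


Minimum bits >= n * H = 493 * 1.52 = 749.36, rounded up to a whole number of bits = 750

750 bits


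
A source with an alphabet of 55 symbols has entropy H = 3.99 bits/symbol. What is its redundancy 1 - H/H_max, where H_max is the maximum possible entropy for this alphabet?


H_max = log2(K) = log2(55) = 5.7814 bits/symbol. Redundancy = 1 - H/H_max = 1 - 3.99/5.7814 = 1 - 0.6901 = 0.3099

0.3099


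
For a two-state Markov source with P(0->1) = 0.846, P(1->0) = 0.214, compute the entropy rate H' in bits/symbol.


Stationary distribution: pi_0 = p10/(p01+p10) = 0.2019, pi_1 = 0.7981. Entropy rate H' = pi_0*H(p01) + pi_1*H(p10) = 0.2019*0.6198 + 0.7981*0.7491 = 0.723

0.723 bits/symbol


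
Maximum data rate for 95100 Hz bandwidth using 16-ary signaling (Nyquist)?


Rate = 2 * B * log2(M) = 2 * 95100 * 4.0 = 760800.0

760800.0 bps


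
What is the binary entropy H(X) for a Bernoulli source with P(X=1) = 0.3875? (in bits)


H = -p*log2(p) - (1-p)*log2(1-p). -0.3875*log2(0.3875) = 0.529996; -0.6125*log2(0.6125) = 0.433171. H = 0.529996 + 0.433171 = 0.9632

0.9632 bits


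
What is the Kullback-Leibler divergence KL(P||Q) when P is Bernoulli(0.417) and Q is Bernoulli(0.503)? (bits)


KL = p*log2(p/q) + (1-p)*log2((1-p)/(1-q)) = 0.417*log2(0.417/0.503) + 0.583*log2(0.583/0.497) = 0.0214

0.0214 bits


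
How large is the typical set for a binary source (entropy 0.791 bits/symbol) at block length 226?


log2|A_typical| = nH = 226 * 0.791 = 178.766, so |A_typical| ~ 2^178.766 = 6.515e+53

6.515e+53


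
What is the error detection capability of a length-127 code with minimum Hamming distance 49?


Detection capability = d_min - 1 = 49 - 1 = 48

48 errors


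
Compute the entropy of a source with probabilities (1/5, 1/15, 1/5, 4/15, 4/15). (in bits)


H = -sum(p_i * log2(p_i)). Terms: -(1/5)*log2(1/5) = 0.464386; -(1/15)*log2(1/15) = 0.260459; -(1/5)*log2(1/5) = 0.464386; -(4/15)*log2(4/15) = 0.508504; -(4/15)*log2(4/15) = 0.508504. H = 0.464386 + 0.260459 + 0.464386 + 0.508504 + 0.508504 = 2.2062

2.2062 bits


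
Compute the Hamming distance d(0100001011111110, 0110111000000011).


Count differing positions: . . ^ . ^ ^ . . ^ ^ ^ ^ ^ ^ . ^ = 10 differences

10


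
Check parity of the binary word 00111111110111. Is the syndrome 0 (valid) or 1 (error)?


Syndrome = XOR of all bits = 0 XOR 0 XOR 1 XOR 1 XOR 1 XOR 1 XOR 1 XOR 1 XOR 1 XOR 1 XOR 0 XOR 1 XOR 1 XOR 1 = 1

1


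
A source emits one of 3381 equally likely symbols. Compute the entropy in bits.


H = log2(n) = log2(3381) = 11.7232

11.7232 bits


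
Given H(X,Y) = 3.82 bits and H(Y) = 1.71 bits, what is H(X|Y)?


H(X|Y) = H(X,Y) - H(Y) = 3.82 - 1.71 = 2.11

2.11 bits


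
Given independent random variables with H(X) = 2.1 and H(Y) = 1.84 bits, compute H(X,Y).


For independent variables, H(X,Y) = H(X) + H(Y) = 2.1 + 1.84 = 3.94

3.94 bits


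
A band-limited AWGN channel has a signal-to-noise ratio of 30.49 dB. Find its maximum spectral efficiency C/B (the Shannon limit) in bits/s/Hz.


SNR_linear = 10^(30.49/10) = 1119.4379; C/B = log2(1 + SNR_linear) = log2(1 + 1119.4379) = 10.1298

10.1298 bits/s/Hz


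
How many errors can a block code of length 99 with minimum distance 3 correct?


Correction capability = floor((d-1)/2) = floor((3-1)/2) = 1

1 errors


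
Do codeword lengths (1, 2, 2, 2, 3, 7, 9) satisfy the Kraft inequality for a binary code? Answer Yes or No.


Kraft sum = sum(2^(-l_i)) = 1.3848, need <= 1. Result: violated (a binary prefix-free code with these lengths cannot exist)

No


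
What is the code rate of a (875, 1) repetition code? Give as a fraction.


Rate = k/n = 1/875

1/875


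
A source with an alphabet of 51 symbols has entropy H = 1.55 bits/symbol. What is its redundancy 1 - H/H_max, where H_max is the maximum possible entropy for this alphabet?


H_max = log2(K) = log2(51) = 5.6724 bits/symbol. Redundancy = 1 - H/H_max = 1 - 1.55/5.6724 = 1 - 0.2733 = 0.7267

0.7267


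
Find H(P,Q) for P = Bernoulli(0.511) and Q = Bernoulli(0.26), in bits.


H(P,Q) = -p*log2(q) - (1-p)*log2(1-q). -0.511*log2(0.26) = 0.993086; -0.489*log2(0.74) = 0.212423. H(P,Q) = 0.993086 + 0.212423 = 1.2055

1.2055 bits


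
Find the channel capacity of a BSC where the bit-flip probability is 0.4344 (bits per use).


H(p) = -p*log2(p) - (1-p)*log2(1-p) = -0.4344*log2(0.4344) - 0.5656*log2(0.5656) = 0.522541 + 0.465006 = 0.9875. C = 1 - H(p) = 1 - 0.9875 = 0.0125

0.0125 bits


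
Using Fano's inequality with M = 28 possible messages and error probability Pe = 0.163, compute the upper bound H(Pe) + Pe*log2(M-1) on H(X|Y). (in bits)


H(Pe) = -Pe*log2(Pe) - (1-Pe)*log2(1-Pe) = -0.163*log2(0.163) - 0.837*log2(0.837) = 0.426580 + 0.214858 = 0.6414. Pe*log2(M-1) = 0.163*log2(27) = 0.775047. Bound = H(Pe) + Pe*log2(M-1) = 0.426580 + 0.214858 + 0.775047 = 1.4165

1.4165 bits


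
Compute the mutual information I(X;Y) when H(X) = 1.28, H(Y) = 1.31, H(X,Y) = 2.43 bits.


I(X;Y) = H(X) + H(Y) - H(X,Y) = 1.28 + 1.31 - 2.43 = 0.16

0.16 bits


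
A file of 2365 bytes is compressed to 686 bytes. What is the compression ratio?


Ratio = original / compressed = 2365 / 686 = 3.4475

3.4475


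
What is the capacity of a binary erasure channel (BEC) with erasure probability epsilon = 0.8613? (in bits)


C = 1 - epsilon = 1 - 0.8613 = 0.1387

0.1387 bits


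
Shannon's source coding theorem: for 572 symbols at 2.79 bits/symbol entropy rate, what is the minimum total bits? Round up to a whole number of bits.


Minimum bits >= n * H = 572 * 2.79 = 1595.88, rounded up to a whole number of bits = 1596

1596 bits


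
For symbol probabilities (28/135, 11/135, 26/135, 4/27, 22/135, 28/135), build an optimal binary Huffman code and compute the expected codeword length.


Huffman construction (repeatedly merge the two least-probable nodes; each merge adds 1 bit to every symbol beneath it): 11/135 + 4/27 = 31/135; 22/135 + 26/135 = 16/45; 28/135 + 28/135 = 56/135; 31/135 + 16/45 = 79/135; 56/135 + 79/135 = 1. Resulting codeword lengths (in the order the probabilities were given): (2, 3, 3, 3, 3, 2). L_avg = sum(p_i * l_i) = 28/135*2 + 11/135*3 + 26/135*3 + 4/27*3 + 22/135*3 + 28/135*2 = 349/135 = 2.5852

2.5852 bits


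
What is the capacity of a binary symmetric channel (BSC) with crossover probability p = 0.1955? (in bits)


H(p) = -p*log2(p) - (1-p)*log2(1-p) = -0.1955*log2(0.1955) - 0.8045*log2(0.8045) = 0.460355 + 0.252481 = 0.7128. C = 1 - H(p) = 1 - 0.7128 = 0.2872

0.2872 bits


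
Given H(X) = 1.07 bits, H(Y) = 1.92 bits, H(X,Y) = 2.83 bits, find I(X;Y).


I(X;Y) = H(X) + H(Y) - H(X,Y) = 1.07 + 1.92 - 2.83 = 0.16

0.16 bits


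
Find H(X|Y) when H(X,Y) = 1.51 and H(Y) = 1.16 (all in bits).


H(X|Y) = H(X,Y) - H(Y) = 1.51 - 1.16 = 0.35

0.35 bits


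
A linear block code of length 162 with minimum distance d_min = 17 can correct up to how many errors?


Correction capability = floor((d-1)/2) = floor((17-1)/2) = 8

8 errors


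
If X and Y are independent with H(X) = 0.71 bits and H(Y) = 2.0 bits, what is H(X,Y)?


For independent variables, H(X,Y) = H(X) + H(Y) = 0.71 + 2.0 = 2.71

2.71 bits


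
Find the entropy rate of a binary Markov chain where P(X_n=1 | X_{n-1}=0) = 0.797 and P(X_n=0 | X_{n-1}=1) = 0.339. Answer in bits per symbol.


Stationary distribution: pi_0 = p10/(p01+p10) = 0.2984, pi_1 = 0.7016. Entropy rate H' = pi_0*H(p01) + pi_1*H(p10) = 0.2984*0.7279 + 0.7016*0.9239 = 0.8654

0.8654 bits/symbol


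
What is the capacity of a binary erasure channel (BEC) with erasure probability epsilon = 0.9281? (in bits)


C = 1 - epsilon = 1 - 0.9281 = 0.0719

0.0719 bits


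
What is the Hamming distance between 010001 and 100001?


Count differing positions: ^ ^ . . . . = 2 differences

2


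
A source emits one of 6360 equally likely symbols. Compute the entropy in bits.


H = log2(n) = log2(6360) = 12.6348

12.6348 bits


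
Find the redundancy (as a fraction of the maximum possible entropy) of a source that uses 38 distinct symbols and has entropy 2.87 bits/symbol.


H_max = log2(K) = log2(38) = 5.2479 bits/symbol. Redundancy = 1 - H/H_max = 1 - 2.87/5.2479 = 1 - 0.5469 = 0.4531

0.4531


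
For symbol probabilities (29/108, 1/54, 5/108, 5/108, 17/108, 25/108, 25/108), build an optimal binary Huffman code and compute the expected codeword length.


Huffman construction (repeatedly merge the two least-probable nodes; each merge adds 1 bit to every symbol beneath it): 1/54 + 5/108 = 7/108; 5/108 + 7/108 = 1/9; 1/9 + 17/108 = 29/108; 25/108 + 25/108 = 25/54; 29/108 + 29/108 = 29/54; 25/54 + 29/54 = 1. Resulting codeword lengths (in the order the probabilities were given): (2, 5, 5, 4, 3, 2, 2). L_avg = sum(p_i * l_i) = 29/108*2 + 1/54*5 + 5/108*5 + 5/108*4 + 17/108*3 + 25/108*2 + 25/108*2 = 22/9 = 2.4444

2.4444 bits


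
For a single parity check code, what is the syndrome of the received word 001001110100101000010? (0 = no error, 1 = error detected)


Syndrome = XOR of all bits = 0 XOR 0 XOR 1 XOR 0 XOR 0 XOR 1 XOR 1 XOR 1 XOR 0 XOR 1 XOR 0 XOR 0 XOR 1 XOR 0 XOR 1 XOR 0 XOR 0 XOR 0 XOR 0 XOR 1 XOR 0 = 0

0


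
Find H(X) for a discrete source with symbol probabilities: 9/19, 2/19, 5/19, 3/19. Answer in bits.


H = -sum(p_i * log2(p_i)). Terms: -(9/19)*log2(9/19) = 0.510633; -(2/19)*log2(2/19) = 0.341887; -(5/19)*log2(5/19) = 0.506842; -(3/19)*log2(3/19) = 0.420468. H = 0.510633 + 0.341887 + 0.506842 + 0.420468 = 1.7798

1.7798 bits


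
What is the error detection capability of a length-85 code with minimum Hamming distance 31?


Detection capability = d_min - 1 = 31 - 1 = 30

30 errors


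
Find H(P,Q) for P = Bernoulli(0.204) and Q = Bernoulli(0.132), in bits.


H(P,Q) = -p*log2(q) - (1-p)*log2(1-q). -0.204*log2(0.132) = 0.595964; -0.796*log2(0.868) = 0.162570. H(P,Q) = 0.595964 + 0.162570 = 0.7585

0.7585 bits


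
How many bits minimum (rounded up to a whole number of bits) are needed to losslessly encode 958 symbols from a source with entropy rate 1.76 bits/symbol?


Minimum bits >= n * H = 958 * 1.76 = 1686.08, rounded up to a whole number of bits = 1687

1687 bits


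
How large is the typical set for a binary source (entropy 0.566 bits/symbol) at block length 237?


log2|A_typical| = nH = 237 * 0.566 = 134.142, so |A_typical| ~ 2^134.142 = 2.403e+40

2.403e+40


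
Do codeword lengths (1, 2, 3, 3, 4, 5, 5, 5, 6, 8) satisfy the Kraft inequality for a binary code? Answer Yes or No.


Kraft sum = sum(2^(-l_i)) = 1.1758, need <= 1. Result: violated (a binary prefix-free code with these lengths cannot exist)

No


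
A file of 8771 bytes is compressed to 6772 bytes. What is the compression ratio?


Ratio = original / compressed = 8771 / 6772 = 1.2952

1.2952


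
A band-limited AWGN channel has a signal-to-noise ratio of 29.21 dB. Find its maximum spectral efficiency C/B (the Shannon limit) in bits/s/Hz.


SNR_linear = 10^(29.21/10) = 833.6812; C/B = log2(1 + SNR_linear) = log2(1 + 833.6812) = 9.7051

9.7051 bits/s/Hz


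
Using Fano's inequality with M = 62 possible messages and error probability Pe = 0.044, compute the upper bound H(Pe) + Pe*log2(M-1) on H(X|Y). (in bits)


H(Pe) = -Pe*log2(Pe) - (1-Pe)*log2(1-Pe) = -0.044*log2(0.044) - 0.956*log2(0.956) = 0.198280 + 0.062061 = 0.2603. Pe*log2(M-1) = 0.044*log2(61) = 0.260952. Bound = H(Pe) + Pe*log2(M-1) = 0.198280 + 0.062061 + 0.260952 = 0.5213

0.5213 bits


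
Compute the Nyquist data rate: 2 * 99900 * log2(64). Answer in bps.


Rate = 2 * B * log2(M) = 2 * 99900 * 6.0 = 1198800.0

1198800.0 bps


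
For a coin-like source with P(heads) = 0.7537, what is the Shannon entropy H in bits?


H = -p*log2(p) - (1-p)*log2(1-p). -0.7537*log2(0.7537) = 0.307463; -0.2463*log2(0.2463) = 0.497898. H = 0.307463 + 0.497898 = 0.8054

0.8054 bits


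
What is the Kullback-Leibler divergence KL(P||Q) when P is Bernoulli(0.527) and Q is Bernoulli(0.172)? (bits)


KL = p*log2(p/q) + (1-p)*log2((1-p)/(1-q)) = 0.527*log2(0.527/0.172) + 0.473*log2(0.473/0.828) = 0.4692

0.4692 bits


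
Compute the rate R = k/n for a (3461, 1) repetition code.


Rate = k/n = 1/3461

1/3461


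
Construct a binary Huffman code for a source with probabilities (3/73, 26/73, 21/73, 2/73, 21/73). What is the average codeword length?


Huffman construction (repeatedly merge the two least-probable nodes; each merge adds 1 bit to every symbol beneath it): 2/73 + 3/73 = 5/73; 5/73 + 21/73 = 26/73; 21/73 + 26/73 = 47/73; 26/73 + 47/73 = 1. Resulting codeword lengths (in the order the probabilities were given): (3, 2, 2, 3, 2). L_avg = sum(p_i * l_i) = 3/73*3 + 26/73*2 + 21/73*2 + 2/73*3 + 21/73*2 = 151/73 = 2.0685

2.0685 bits


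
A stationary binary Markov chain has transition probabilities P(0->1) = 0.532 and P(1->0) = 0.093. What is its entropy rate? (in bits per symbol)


Stationary distribution: pi_0 = p10/(p01+p10) = 0.1488, pi_1 = 0.8512. Entropy rate H' = pi_0*H(p01) + pi_1*H(p10) = 0.1488*0.997 + 0.8512*0.4464 = 0.5283

0.5283 bits/symbol


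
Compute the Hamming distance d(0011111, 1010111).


Count differing positions: ^ . . ^ . . . = 2 differences

2


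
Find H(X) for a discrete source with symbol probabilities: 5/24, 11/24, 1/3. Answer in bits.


H = -sum(p_i * log2(p_i)). Terms: -(5/24)*log2(5/24) = 0.471466; -(11/24)*log2(11/24) = 0.515868; -(1/3)*log2(1/3) = 0.528321. H = 0.471466 + 0.515868 + 0.528321 = 1.5157

1.5157 bits


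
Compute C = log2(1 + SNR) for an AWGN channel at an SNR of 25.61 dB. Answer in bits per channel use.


SNR_linear = 10^(25.61/10) = 363.915; C = log2(1 + SNR_linear) = log2(1 + 363.915) = 8.5114

8.5114 bits/channel use


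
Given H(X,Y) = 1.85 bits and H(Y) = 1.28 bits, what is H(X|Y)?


H(X|Y) = H(X,Y) - H(Y) = 1.85 - 1.28 = 0.57

0.57 bits


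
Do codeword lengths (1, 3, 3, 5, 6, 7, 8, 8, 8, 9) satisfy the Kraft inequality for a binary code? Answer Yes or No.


Kraft sum = sum(2^(-l_i)) = 0.8184, need <= 1. Result: satisfied (a binary prefix-free code with these lengths exists)

Yes


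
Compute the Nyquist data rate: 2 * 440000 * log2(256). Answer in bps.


Rate = 2 * B * log2(M) = 2 * 440000 * 8.0 = 7040000.0

7040000.0 bps


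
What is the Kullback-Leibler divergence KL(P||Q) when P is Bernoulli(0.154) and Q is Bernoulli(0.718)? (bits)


KL = p*log2(p/q) + (1-p)*log2((1-p)/(1-q)) = 0.154*log2(0.154/0.718) + 0.846*log2(0.846/0.282) = 0.9988

0.9988 bits


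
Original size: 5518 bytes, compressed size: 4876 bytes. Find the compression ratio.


Ratio = original / compressed = 5518 / 4876 = 1.1317

1.1317


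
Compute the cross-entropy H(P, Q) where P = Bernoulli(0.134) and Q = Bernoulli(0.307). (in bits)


H(P,Q) = -p*log2(q) - (1-p)*log2(1-q). -0.134*log2(0.307) = 0.228294; -0.866*log2(0.693) = 0.458177. H(P,Q) = 0.228294 + 0.458177 = 0.6865

0.6865 bits


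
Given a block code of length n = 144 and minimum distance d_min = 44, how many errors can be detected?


Detection capability = d_min - 1 = 44 - 1 = 43

43 errors


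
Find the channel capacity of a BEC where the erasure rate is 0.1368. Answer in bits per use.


C = 1 - epsilon = 1 - 0.1368 = 0.8632

0.8632 bits


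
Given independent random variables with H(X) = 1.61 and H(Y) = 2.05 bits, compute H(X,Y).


For independent variables, H(X,Y) = H(X) + H(Y) = 1.61 + 2.05 = 3.66

3.66 bits


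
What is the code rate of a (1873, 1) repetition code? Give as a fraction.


Rate = k/n = 1/1873

1/1873


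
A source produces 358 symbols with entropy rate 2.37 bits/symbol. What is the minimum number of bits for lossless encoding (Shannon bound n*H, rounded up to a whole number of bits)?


Minimum bits >= n * H = 358 * 2.37 = 848.46, rounded up to a whole number of bits = 849

849 bits


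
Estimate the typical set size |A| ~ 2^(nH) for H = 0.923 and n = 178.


log2|A_typical| = nH = 178 * 0.923 = 164.294, so |A_typical| ~ 2^164.294 = 2.867e+49

2.867e+49


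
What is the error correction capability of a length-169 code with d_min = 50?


Correction capability = floor((d-1)/2) = floor((50-1)/2) = 24

24 errors


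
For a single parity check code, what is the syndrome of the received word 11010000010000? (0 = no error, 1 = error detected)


Syndrome = XOR of all bits = 1 XOR 1 XOR 0 XOR 1 XOR 0 XOR 0 XOR 0 XOR 0 XOR 0 XOR 1 XOR 0 XOR 0 XOR 0 XOR 0 = 0

0


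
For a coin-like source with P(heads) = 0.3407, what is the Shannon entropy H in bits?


H = -p*log2(p) - (1-p)*log2(1-p). -0.3407*log2(0.3407) = 0.529252; -0.6593*log2(0.6593) = 0.396235. H = 0.529252 + 0.396235 = 0.9255

0.9255 bits


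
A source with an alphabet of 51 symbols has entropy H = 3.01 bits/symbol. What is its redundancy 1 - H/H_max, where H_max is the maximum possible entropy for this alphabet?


H_max = log2(K) = log2(51) = 5.6724 bits/symbol. Redundancy = 1 - H/H_max = 1 - 3.01/5.6724 = 1 - 0.5306 = 0.4694

0.4694


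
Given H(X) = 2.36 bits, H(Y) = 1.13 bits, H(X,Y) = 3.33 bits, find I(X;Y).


I(X;Y) = H(X) + H(Y) - H(X,Y) = 2.36 + 1.13 - 3.33 = 0.16

0.16 bits


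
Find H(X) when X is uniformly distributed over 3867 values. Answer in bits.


H = log2(n) = log2(3867) = 11.917

11.917 bits


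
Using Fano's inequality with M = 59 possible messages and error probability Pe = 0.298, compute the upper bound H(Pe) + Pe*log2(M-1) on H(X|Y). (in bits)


H(Pe) = -Pe*log2(Pe) - (1-Pe)*log2(1-Pe) = -0.298*log2(0.298) - 0.702*log2(0.702) = 0.520491 + 0.358341 = 0.8788. Pe*log2(M-1) = 0.298*log2(58) = 1.745678. Bound = H(Pe) + Pe*log2(M-1) = 0.520491 + 0.358341 + 1.745678 = 2.6245

2.6245 bits


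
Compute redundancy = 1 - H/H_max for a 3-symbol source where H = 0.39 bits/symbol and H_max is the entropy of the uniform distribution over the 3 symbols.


H_max = log2(K) = log2(3) = 1.585 bits/symbol. Redundancy = 1 - H/H_max = 1 - 0.39/1.585 = 1 - 0.2461 = 0.7539

0.7539


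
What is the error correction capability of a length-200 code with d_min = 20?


Correction capability = floor((d-1)/2) = floor((20-1)/2) = 9

9 errors


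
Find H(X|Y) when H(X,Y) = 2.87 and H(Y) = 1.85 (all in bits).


H(X|Y) = H(X,Y) - H(Y) = 2.87 - 1.85 = 1.02

1.02 bits


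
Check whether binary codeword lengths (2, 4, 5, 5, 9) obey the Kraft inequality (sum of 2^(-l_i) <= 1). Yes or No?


Kraft sum = sum(2^(-l_i)) = 0.377, need <= 1. Result: satisfied (a binary prefix-free code with these lengths exists)

Yes


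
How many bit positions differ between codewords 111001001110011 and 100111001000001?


Count differing positions: . ^ ^ ^ ^ . . . . ^ ^ . . ^ . = 7 differences

7


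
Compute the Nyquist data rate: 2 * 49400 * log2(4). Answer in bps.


Rate = 2 * B * log2(M) = 2 * 49400 * 2.0 = 197600.0

197600.0 bps


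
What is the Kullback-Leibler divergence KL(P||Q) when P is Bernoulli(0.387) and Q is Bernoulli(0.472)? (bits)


KL = p*log2(p/q) + (1-p)*log2((1-p)/(1-q)) = 0.387*log2(0.387/0.472) + 0.613*log2(0.613/0.528) = 0.0212

0.0212 bits


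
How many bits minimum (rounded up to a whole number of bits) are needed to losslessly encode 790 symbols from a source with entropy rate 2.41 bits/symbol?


Minimum bits >= n * H = 790 * 2.41 = 1903.9, rounded up to a whole number of bits = 1904

1904 bits


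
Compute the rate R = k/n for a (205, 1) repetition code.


Rate = k/n = 1/205

1/205


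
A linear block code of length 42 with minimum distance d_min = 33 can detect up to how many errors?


Detection capability = d_min - 1 = 33 - 1 = 32

32 errors


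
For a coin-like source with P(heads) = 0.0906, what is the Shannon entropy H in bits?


H = -p*log2(p) - (1-p)*log2(1-p). -0.0906*log2(0.0906) = 0.313870; -0.9094*log2(0.9094) = 0.124600. H = 0.313870 + 0.124600 = 0.4385

0.4385 bits


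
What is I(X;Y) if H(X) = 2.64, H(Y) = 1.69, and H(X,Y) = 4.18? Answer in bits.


I(X;Y) = H(X) + H(Y) - H(X,Y) = 2.64 + 1.69 - 4.18 = 0.15

0.15 bits


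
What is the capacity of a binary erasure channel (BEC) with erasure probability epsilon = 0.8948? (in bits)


C = 1 - epsilon = 1 - 0.8948 = 0.1052

0.1052 bits


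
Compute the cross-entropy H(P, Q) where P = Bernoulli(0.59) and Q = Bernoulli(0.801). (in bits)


H(P,Q) = -p*log2(q) - (1-p)*log2(1-q). -0.59*log2(0.801) = 0.188874; -0.41*log2(0.199) = 0.954955. H(P,Q) = 0.188874 + 0.954955 = 1.1438

1.1438 bits


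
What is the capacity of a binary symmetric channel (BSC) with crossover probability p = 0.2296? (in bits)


H(p) = -p*log2(p) - (1-p)*log2(1-p) = -0.2296*log2(0.2296) - 0.7704*log2(0.7704) = 0.487396 + 0.289917 = 0.7773. C = 1 - H(p) = 1 - 0.7773 = 0.2227

0.2227 bits


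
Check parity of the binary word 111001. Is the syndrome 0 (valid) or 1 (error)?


Syndrome = XOR of all bits = 1 XOR 1 XOR 1 XOR 0 XOR 0 XOR 1 = 0

0


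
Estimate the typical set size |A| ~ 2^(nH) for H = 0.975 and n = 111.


log2|A_typical| = nH = 111 * 0.975 = 108.225, so |A_typical| ~ 2^108.225 = 3.793e+32

3.793e+32


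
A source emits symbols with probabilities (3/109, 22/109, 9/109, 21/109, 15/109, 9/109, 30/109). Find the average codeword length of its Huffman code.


Huffman construction (repeatedly merge the two least-probable nodes; each merge adds 1 bit to every symbol beneath it): 3/109 + 9/109 = 12/109; 9/109 + 12/109 = 21/109; 15/109 + 21/109 = 36/109; 21/109 + 22/109 = 43/109; 30/109 + 36/109 = 66/109; 43/109 + 66/109 = 1. Resulting codeword lengths (in the order the probabilities were given): (4, 2, 4, 3, 3, 3, 2). L_avg = sum(p_i * l_i) = 3/109*4 + 22/109*2 + 9/109*4 + 21/109*3 + 15/109*3 + 9/109*3 + 30/109*2 = 287/109 = 2.633

2.633 bits


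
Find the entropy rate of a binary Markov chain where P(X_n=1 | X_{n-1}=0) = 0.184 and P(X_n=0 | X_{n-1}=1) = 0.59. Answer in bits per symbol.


Stationary distribution: pi_0 = p10/(p01+p10) = 0.7623, pi_1 = 0.2377. Entropy rate H' = pi_0*H(p01) + pi_1*H(p10) = 0.7623*0.6887 + 0.2377*0.9765 = 0.7572

0.7572 bits/symbol


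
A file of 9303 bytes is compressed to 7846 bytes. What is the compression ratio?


Ratio = original / compressed = 9303 / 7846 = 1.1857

1.1857


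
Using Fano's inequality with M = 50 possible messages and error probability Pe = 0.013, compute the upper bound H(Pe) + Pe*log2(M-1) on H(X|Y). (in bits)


H(Pe) = -Pe*log2(Pe) - (1-Pe)*log2(1-Pe) = -0.013*log2(0.013) - 0.987*log2(0.987) = 0.081449 + 0.018633 = 0.1001. Pe*log2(M-1) = 0.013*log2(49) = 0.072991. Bound = H(Pe) + Pe*log2(M-1) = 0.081449 + 0.018633 + 0.072991 = 0.1731

0.1731 bits


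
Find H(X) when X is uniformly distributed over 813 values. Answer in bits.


H = log2(n) = log2(813) = 9.6671

9.6671 bits


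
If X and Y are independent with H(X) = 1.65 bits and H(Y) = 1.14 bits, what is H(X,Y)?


For independent variables, H(X,Y) = H(X) + H(Y) = 1.65 + 1.14 = 2.79

2.79 bits


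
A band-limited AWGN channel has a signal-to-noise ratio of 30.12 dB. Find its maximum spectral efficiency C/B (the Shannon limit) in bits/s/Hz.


SNR_linear = 10^(30.12/10) = 1028.0163; C/B = log2(1 + SNR_linear) = log2(1 + 1028.0163) = 10.0071

10.0071 bits/s/Hz


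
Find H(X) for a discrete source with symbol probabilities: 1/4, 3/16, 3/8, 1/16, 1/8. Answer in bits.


H = -sum(p_i * log2(p_i)). Terms: -(1/4)*log2(1/4) = 0.500000; -(3/16)*log2(3/16) = 0.452820; -(3/8)*log2(3/8) = 0.530639; -(1/16)*log2(1/16) = 0.250000; -(1/8)*log2(1/8) = 0.375000. H = 0.500000 + 0.452820 + 0.530639 + 0.250000 + 0.375000 = 2.1085

2.1085 bits


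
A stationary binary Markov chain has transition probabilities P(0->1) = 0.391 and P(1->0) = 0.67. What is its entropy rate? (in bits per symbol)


Stationary distribution: pi_0 = p10/(p01+p10) = 0.6315, pi_1 = 0.3685. Entropy rate H' = pi_0*H(p01) + pi_1*H(p10) = 0.6315*0.9654 + 0.3685*0.9149 = 0.9468

0.9468 bits/symbol


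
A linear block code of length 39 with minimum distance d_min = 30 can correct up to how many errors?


Correction capability = floor((d-1)/2) = floor((30-1)/2) = 14

14 errors


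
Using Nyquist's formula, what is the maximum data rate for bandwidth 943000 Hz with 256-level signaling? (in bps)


Rate = 2 * B * log2(M) = 2 * 943000 * 8.0 = 15088000.0

15088000.0 bps


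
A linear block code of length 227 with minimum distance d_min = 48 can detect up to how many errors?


Detection capability = d_min - 1 = 48 - 1 = 47

47 errors


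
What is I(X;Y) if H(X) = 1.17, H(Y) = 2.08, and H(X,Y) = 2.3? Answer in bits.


I(X;Y) = H(X) + H(Y) - H(X,Y) = 1.17 + 2.08 - 2.3 = 0.95

0.95 bits


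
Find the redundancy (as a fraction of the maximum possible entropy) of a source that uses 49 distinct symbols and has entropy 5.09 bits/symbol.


H_max = log2(K) = log2(49) = 5.6147 bits/symbol. Redundancy = 1 - H/H_max = 1 - 5.09/5.6147 = 1 - 0.9065 = 0.0935

0.0935


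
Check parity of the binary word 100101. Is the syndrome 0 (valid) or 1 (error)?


Syndrome = XOR of all bits = 1 XOR 0 XOR 0 XOR 1 XOR 0 XOR 1 = 1

1


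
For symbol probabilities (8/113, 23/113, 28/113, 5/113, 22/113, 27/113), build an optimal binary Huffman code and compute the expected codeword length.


Huffman construction (repeatedly merge the two least-probable nodes; each merge adds 1 bit to every symbol beneath it): 5/113 + 8/113 = 13/113; 13/113 + 22/113 = 35/113; 23/113 + 27/113 = 50/113; 28/113 + 35/113 = 63/113; 50/113 + 63/113 = 1. Resulting codeword lengths (in the order the probabilities were given): (4, 2, 2, 4, 3, 2). L_avg = sum(p_i * l_i) = 8/113*4 + 23/113*2 + 28/113*2 + 5/113*4 + 22/113*3 + 27/113*2 = 274/113 = 2.4248

2.4248 bits


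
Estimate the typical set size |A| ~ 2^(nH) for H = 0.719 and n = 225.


log2|A_typical| = nH = 225 * 0.719 = 161.775, so |A_typical| ~ 2^161.775 = 5.002e+48

5.002e+48


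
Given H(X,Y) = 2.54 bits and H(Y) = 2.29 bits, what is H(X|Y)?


H(X|Y) = H(X,Y) - H(Y) = 2.54 - 2.29 = 0.25

0.25 bits


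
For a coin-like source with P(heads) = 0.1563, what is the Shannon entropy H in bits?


H = -p*log2(p) - (1-p)*log2(1-p). -0.1563*log2(0.1563) = 0.418510; -0.8437*log2(0.8437) = 0.206874. H = 0.418510 + 0.206874 = 0.6254

0.6254 bits


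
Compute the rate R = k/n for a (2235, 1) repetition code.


Rate = k/n = 1/2235

1/2235


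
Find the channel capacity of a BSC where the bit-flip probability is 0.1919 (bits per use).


H(p) = -p*log2(p) - (1-p)*log2(1-p) = -0.1919*log2(0.1919) - 0.8081*log2(0.8081) = 0.457024 + 0.248405 = 0.7054. C = 1 - H(p) = 1 - 0.7054 = 0.2946

0.2946 bits


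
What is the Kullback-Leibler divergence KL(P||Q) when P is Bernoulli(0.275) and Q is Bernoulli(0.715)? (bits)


KL = p*log2(p/q) + (1-p)*log2((1-p)/(1-q)) = 0.275*log2(0.275/0.715) + 0.725*log2(0.725/0.285) = 0.5975

0.5975 bits


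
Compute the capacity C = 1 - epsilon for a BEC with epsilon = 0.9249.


C = 1 - epsilon = 1 - 0.9249 = 0.0751

0.0751 bits


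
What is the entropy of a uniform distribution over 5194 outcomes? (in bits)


H = log2(n) = log2(5194) = 12.3426

12.3426 bits


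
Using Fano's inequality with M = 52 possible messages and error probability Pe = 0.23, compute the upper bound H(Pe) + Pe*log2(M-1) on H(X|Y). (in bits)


H(Pe) = -Pe*log2(Pe) - (1-Pe)*log2(1-Pe) = -0.23*log2(0.23) - 0.77*log2(0.77) = 0.487668 + 0.290344 = 0.778. Pe*log2(M-1) = 0.23*log2(51) = 1.304658. Bound = H(Pe) + Pe*log2(M-1) = 0.487668 + 0.290344 + 1.304658 = 2.0827

2.0827 bits


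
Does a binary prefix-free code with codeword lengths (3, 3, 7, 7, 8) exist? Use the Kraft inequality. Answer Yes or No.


Kraft sum = sum(2^(-l_i)) = 0.2695, need <= 1. Result: satisfied (a binary prefix-free code with these lengths exists)

Yes


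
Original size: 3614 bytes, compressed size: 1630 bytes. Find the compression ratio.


Ratio = original / compressed = 3614 / 1630 = 2.2172

2.2172


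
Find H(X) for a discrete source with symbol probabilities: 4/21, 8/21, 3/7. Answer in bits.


H = -sum(p_i * log2(p_i)). Terms: -(4/21)*log2(4/21) = 0.455680; -(8/21)*log2(8/21) = 0.530407; -(3/7)*log2(3/7) = 0.523882. H = 0.455680 + 0.530407 + 0.523882 = 1.51

1.51 bits


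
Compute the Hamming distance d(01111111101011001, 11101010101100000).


Count differing positions: ^ . . ^ . ^ . ^ . . . ^ ^ ^ . . ^ = 8 differences

8
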